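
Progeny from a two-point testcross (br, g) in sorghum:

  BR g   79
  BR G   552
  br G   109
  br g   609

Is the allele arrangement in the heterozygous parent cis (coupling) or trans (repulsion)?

cis

The two most frequent classes are BR G (552) and br g (609); these are the parental (non-recombinant) types.
So the F1 carried BR G on one chromosome and br g on the other — the recessive alleles are on the same chromosome (cis / coupling).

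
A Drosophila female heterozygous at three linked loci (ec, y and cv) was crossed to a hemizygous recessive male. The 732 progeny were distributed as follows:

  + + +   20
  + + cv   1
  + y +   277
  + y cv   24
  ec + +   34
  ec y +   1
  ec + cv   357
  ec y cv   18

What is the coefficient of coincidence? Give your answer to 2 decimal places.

The two most frequent reciprocal classes, + y + and ec + cv, are the parental types, so the F1 was + y + / ec + cv.
The two rarest classes, ec y + and + + cv, are the double crossovers. Comparing them with the parentals, only the ec allele has switched, so ec is the middle locus and the order is cv – ec – y.
cv–ec: (58 + 2)/732 = 0.0820; ec–y: (38 + 2)/732 = 0.0546.
Expected DCO frequency = 0.0820 × 0.0546 ≈ 0.00448; observed = 2/732 ≈ 0.00273.
Coefficient of coincidence = 0.00273/0.00448 ≈ 0.61.

0.61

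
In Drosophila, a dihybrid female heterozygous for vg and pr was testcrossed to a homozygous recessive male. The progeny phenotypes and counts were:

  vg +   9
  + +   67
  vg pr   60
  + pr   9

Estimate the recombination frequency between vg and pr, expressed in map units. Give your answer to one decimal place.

The two most frequent classes, + + (67) and vg pr (60), are the parental types, so the F1 was + + / vg pr.
The recombinant classes are + pr and vg +: 9 + 9 = 18.
Recombination frequency = 18/145 = 0.1241 ≈ 12.4%, i.e. 12.4 map units.

12.4 map units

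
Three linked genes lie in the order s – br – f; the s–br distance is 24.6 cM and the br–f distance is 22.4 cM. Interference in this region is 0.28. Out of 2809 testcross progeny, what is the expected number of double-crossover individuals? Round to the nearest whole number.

Map distances give recombination frequencies of 0.246 and 0.224 for the two intervals.
With interference 0.28 (so coincidence = 0.72), expected double-crossover frequency = 0.246 × 0.224 × 0.72 = 0.03967.
Expected number = 0.03967 × 2809 = 111.45 ≈ 111.

111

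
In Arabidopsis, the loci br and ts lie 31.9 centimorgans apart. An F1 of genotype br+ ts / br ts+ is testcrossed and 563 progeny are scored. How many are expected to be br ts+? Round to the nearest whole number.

A map distance of 31.9 centimorgans corresponds to a recombination frequency of 0.319.
The F1 is br+ ts / br ts+, so br ts+ is a parental gamete class with expected frequency (1 − r)/2 = 0.681/2 = 0.3405.
Expected number = 0.3405 × 563 = 191.70 ≈ 192.

192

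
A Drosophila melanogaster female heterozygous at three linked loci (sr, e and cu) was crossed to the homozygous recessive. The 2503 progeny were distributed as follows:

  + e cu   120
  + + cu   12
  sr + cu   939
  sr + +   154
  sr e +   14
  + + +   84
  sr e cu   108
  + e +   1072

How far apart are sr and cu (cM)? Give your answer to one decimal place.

12.0 cM

The two most frequent reciprocal classes, sr + cu and + e +, are the parental types, so the F1 was sr + cu / + e +.
The two rarest classes, + + cu and sr e +, are the double crossovers. Comparing them with the parentals, only the sr allele has switched, so sr is the middle locus and the order is e – sr – cu.
Crossovers in the sr–cu interval produce the single-crossover classes sr + + and + e cu (154 + 120 = 274) plus the double crossovers (26).
RF(sr–cu) = (274 + 26) / 2503 = 300/2503 = 0.1199 → 12.0 cM.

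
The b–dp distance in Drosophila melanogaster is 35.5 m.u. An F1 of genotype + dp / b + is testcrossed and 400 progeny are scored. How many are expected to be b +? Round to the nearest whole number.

129

A map distance of 35.5 m.u. corresponds to a recombination frequency of 0.355.
The F1 is + dp / b +, so b + is a parental gamete class with expected frequency (1 − r)/2 = 0.645/2 = 0.3225.
Expected number = 0.3225 × 400 = 129.00 ≈ 129.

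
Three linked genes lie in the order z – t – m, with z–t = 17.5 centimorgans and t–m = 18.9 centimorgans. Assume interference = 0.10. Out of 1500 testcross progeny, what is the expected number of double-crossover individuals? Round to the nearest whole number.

45

Map distances give recombination frequencies of 0.175 and 0.189 for the two intervals.
With interference 0.10 (so coincidence = 0.90), expected double-crossover frequency = 0.175 × 0.189 × 0.90 = 0.02977.
Expected number = 0.02977 × 1500 = 44.65 ≈ 45.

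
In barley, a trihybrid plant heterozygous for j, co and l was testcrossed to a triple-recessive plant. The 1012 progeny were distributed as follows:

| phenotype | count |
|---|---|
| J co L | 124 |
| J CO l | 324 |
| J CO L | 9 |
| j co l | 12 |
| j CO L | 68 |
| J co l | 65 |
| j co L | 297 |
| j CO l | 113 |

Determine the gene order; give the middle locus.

l

The two most frequent reciprocal classes, j co L and J CO l, are the parental types, so the F1 was j co L / J CO l.
The two rarest classes, j co l and J CO L, are the double crossovers. Comparing them with the parentals, only the l allele has switched, so l is the middle locus and the order is j – l – co.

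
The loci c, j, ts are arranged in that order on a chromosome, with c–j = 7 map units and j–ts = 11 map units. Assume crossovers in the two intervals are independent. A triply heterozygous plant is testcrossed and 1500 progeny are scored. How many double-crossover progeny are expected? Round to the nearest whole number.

Map distances give recombination frequencies of 0.070 and 0.110 for the two intervals.
With no interference, expected double-crossover frequency = 0.070 × 0.110 = 0.00770.
Expected number = 0.00770 × 1500 = 11.55 ≈ 12.

12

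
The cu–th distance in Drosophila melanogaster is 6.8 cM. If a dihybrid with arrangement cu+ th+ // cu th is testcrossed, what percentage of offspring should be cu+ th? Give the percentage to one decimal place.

3.4%

A map distance of 6.8 cM corresponds to a recombination frequency of 0.068.
The F1 is cu+ th+ / cu th, so cu+ th is a recombinant gamete class with expected frequency r/2 = 0.068/2 = 0.0340.
That is 0.0340 = 3.4% of the progeny.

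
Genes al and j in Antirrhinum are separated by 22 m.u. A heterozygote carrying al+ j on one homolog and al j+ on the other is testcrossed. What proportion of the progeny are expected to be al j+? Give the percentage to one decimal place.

A map distance of 22 m.u. corresponds to a recombination frequency of 0.220.
The F1 is al+ j / al j+, so al j+ is a parental gamete class with expected frequency (1 − r)/2 = 0.780/2 = 0.3900.
That is 0.3900 = 39.0% of the progeny.

39.0%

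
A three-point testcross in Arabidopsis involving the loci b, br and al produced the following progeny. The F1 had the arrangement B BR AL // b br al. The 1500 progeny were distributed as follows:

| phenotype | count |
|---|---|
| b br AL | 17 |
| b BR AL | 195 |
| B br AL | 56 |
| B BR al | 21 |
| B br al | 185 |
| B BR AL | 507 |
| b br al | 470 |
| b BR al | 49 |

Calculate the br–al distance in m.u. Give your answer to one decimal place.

9.5 m.u.

The two rarest classes, B BR al and b br AL, are the double crossovers. Comparing them with the parentals, only the al allele has switched, so al is the middle locus and the order is b – al – br.
Crossovers in the al–br interval produce the single-crossover classes B br AL and b BR al (56 + 49 = 105) plus the double crossovers (38).
RF(al–br) = (105 + 38) / 1500 = 143/1500 = 0.0953 → 9.5 m.u.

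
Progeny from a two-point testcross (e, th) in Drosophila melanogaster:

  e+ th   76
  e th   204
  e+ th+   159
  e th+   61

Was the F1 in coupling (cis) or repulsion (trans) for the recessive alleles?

cis

The two most frequent classes are e+ th+ (159) and e th (204); these are the parental (non-recombinant) types.
So the F1 carried e+ th+ on one chromosome and e th on the other — the recessive alleles are on the same chromosome (cis / coupling).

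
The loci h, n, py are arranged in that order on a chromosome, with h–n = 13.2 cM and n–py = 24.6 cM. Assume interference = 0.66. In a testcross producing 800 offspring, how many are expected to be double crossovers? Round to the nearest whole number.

Map distances give recombination frequencies of 0.132 and 0.246 for the two intervals.
With interference 0.66 (so coincidence = 0.34), expected double-crossover frequency = 0.132 × 0.246 × 0.34 = 0.01104.
Expected number = 0.01104 × 800 = 8.83 ≈ 9.

9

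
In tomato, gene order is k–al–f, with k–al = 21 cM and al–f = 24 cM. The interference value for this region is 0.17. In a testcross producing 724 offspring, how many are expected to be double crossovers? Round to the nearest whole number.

30

Map distances give recombination frequencies of 0.210 and 0.240 for the two intervals.
With interference 0.17 (so coincidence = 0.83), expected double-crossover frequency = 0.210 × 0.240 × 0.83 = 0.04183.
Expected number = 0.04183 × 724 = 30.29 ≈ 30.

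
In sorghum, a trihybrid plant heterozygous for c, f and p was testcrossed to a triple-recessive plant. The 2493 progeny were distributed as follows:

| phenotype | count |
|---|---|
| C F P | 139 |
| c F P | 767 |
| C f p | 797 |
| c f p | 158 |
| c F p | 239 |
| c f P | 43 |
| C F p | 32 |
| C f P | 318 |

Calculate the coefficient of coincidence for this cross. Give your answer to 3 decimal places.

The two most frequent reciprocal classes, c F P and C f p, are the parental types, so the F1 was c F P / C f p.
The two rarest classes, c f P and C F p, are the double crossovers. Comparing them with the parentals, only the f allele has switched, so f is the middle locus and the order is c – f – p.
c–f: (297 + 75)/2493 = 0.1492; f–p: (557 + 75)/2493 = 0.2535.
Expected DCO frequency = 0.1492 × 0.2535 ≈ 0.03782; observed = 75/2493 ≈ 0.03008.
Coefficient of coincidence = 0.03008/0.03782 ≈ 0.795.

0.795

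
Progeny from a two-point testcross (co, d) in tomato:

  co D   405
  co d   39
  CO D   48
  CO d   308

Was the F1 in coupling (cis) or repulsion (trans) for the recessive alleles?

The two most frequent classes are CO d (308) and co D (405); these are the parental (non-recombinant) types.
So the F1 carried CO d on one chromosome and co D on the other — the recessive alleles are on opposite chromosomes (trans / repulsion).

trans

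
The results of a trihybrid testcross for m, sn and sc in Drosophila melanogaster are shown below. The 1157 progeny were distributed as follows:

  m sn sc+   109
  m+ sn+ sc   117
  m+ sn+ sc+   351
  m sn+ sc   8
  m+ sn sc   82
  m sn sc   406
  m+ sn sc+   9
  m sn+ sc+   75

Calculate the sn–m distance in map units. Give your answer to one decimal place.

15.0 map units

The two most frequent reciprocal classes, m+ sn+ sc+ and m sn sc, are the parental types, so the F1 was m+ sn+ sc+ / m sn sc.
The two rarest classes, m+ sn sc+ and m sn+ sc, are the double crossovers. Comparing them with the parentals, only the sn allele has switched, so sn is the middle locus and the order is sc – sn – m.
Crossovers in the sn–m interval produce the single-crossover classes m sn+ sc+ and m+ sn sc (75 + 82 = 157) plus the double crossovers (17).
RF(sn–m) = (157 + 17) / 1157 = 174/1157 = 0.1504 → 15.0 map units.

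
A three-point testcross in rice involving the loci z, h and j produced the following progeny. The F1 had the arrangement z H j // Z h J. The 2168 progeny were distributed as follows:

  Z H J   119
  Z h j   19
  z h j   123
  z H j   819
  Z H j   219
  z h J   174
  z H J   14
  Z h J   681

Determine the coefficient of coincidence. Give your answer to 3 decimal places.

The two rarest classes, z H J and Z h j, are the double crossovers. Comparing them with the parentals, only the j allele has switched, so j is the middle locus and the order is h – j – z.
h–j: (242 + 33)/2168 = 0.1268; j–z: (393 + 33)/2168 = 0.1965.
Expected DCO frequency = 0.1268 × 0.1965 ≈ 0.02492; observed = 33/2168 ≈ 0.01522.
Coefficient of coincidence = 0.01522/0.02492 ≈ 0.611.

0.611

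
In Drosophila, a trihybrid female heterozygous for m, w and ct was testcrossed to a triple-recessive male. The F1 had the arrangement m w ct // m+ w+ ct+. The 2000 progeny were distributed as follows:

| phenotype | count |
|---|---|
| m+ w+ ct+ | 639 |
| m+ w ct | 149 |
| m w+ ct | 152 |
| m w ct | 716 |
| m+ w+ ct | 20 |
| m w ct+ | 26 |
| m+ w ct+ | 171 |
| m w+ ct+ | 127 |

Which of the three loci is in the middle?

The two rarest classes, m w ct+ and m+ w+ ct, are the double crossovers. Comparing them with the parentals, only the ct allele has switched, so ct is the middle locus and the order is m – ct – w.

ct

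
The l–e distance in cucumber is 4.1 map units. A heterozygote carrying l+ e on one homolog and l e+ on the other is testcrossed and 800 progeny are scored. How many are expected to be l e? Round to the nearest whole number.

16

A map distance of 4.1 map units corresponds to a recombination frequency of 0.041.
The F1 is l+ e / l e+, so l e is a recombinant gamete class with expected frequency r/2 = 0.041/2 = 0.0205.
Expected number = 0.0205 × 800 = 16.40 ≈ 16.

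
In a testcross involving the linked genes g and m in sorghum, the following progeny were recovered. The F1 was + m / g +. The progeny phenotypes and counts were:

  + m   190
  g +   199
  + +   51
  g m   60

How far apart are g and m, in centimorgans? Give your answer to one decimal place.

22.2 centimorgans

The recombinant classes are + + and g m: 51 + 60 = 111.
Recombination frequency = 111/500 = 0.2220 ≈ 22.2%, i.e. 22.2 centimorgans.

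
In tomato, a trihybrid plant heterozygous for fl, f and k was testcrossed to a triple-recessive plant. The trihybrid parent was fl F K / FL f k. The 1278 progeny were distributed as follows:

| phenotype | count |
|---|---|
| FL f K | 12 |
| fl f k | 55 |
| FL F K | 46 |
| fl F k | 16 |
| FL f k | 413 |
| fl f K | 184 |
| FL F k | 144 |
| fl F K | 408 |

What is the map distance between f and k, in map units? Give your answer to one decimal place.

The two rarest classes, fl F k and FL f K, are the double crossovers. Comparing them with the parentals, only the k allele has switched, so k is the middle locus and the order is fl – k – f.
Crossovers in the k–f interval produce the single-crossover classes fl f K and FL F k (184 + 144 = 328) plus the double crossovers (28).
RF(k–f) = (328 + 28) / 1278 = 356/1278 = 0.2786 → 27.9 map units.

27.9 map units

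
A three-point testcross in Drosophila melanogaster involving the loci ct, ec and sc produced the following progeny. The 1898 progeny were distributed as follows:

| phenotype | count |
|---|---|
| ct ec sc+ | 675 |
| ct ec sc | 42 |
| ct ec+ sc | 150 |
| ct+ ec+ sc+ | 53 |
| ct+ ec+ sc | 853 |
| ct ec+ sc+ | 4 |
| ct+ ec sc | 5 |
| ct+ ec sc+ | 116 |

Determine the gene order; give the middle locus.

The two most frequent reciprocal classes, ct+ ec+ sc and ct ec sc+, are the parental types, so the F1 was ct+ ec+ sc / ct ec sc+.
The two rarest classes, ct+ ec sc and ct ec+ sc+, are the double crossovers. Comparing them with the parentals, only the ec allele has switched, so ec is the middle locus and the order is ct – ec – sc.

ec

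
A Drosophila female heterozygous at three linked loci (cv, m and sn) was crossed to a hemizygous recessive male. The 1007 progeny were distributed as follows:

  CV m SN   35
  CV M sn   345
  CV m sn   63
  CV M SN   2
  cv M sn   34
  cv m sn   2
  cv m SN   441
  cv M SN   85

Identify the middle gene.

sn

The two most frequent reciprocal classes, cv m SN and CV M sn, are the parental types, so the F1 was cv m SN / CV M sn.
The two rarest classes, cv m sn and CV M SN, are the double crossovers. Comparing them with the parentals, only the sn allele has switched, so sn is the middle locus and the order is cv – sn – m.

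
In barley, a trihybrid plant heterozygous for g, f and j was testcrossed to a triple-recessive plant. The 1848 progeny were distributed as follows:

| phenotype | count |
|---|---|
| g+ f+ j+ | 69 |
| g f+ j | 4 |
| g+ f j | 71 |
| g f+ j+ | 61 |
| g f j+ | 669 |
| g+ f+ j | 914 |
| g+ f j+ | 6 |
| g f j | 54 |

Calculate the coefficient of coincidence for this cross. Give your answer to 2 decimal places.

0.98

The two most frequent reciprocal classes, g f j+ and g+ f+ j, are the parental types, so the F1 was g f j+ / g+ f+ j.
The two rarest classes, g+ f j+ and g f+ j, are the double crossovers. Comparing them with the parentals, only the g allele has switched, so g is the middle locus and the order is j – g – f.
j–g: (123 + 10)/1848 = 0.0720; g–f: (132 + 10)/1848 = 0.0768.
Expected DCO frequency = 0.0720 × 0.0768 ≈ 0.00553; observed = 10/1848 ≈ 0.00541.
Coefficient of coincidence = 0.00541/0.00553 ≈ 0.98.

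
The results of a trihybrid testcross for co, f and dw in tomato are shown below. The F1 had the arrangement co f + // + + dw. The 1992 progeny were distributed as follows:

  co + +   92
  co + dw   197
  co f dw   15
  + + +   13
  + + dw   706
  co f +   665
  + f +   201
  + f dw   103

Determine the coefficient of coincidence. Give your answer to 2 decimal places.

The two rarest classes, co f dw and + + +, are the double crossovers. Comparing them with the parentals, only the dw allele has switched, so dw is the middle locus and the order is co – dw – f.
co–dw: (398 + 28)/1992 = 0.2139; dw–f: (195 + 28)/1992 = 0.1119.
Expected DCO frequency = 0.2139 × 0.1119 ≈ 0.02394; observed = 28/1992 ≈ 0.01406.
Coefficient of coincidence = 0.01406/0.02394 ≈ 0.59.

0.59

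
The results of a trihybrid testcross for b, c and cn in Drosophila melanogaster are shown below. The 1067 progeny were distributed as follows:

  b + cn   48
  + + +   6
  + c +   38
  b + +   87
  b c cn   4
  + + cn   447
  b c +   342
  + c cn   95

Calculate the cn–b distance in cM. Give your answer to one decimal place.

The two most frequent reciprocal classes, + + cn and b c +, are the parental types, so the F1 was + + cn / b c +.
The two rarest classes, + + + and b c cn, are the double crossovers. Comparing them with the parentals, only the cn allele has switched, so cn is the middle locus and the order is c – cn – b.
Crossovers in the cn–b interval produce the single-crossover classes b + cn and + c + (48 + 38 = 86) plus the double crossovers (10).
RF(cn–b) = (86 + 10) / 1067 = 96/1067 = 0.0900 → 9.0 cM.

9.0 cM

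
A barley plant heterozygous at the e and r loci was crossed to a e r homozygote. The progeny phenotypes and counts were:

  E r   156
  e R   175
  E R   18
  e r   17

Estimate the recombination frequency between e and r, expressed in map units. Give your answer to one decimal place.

9.6 map units

The two most frequent classes, E r (156) and e R (175), are the parental types, so the F1 was E r / e R.
The recombinant classes are E R and e r: 18 + 17 = 35.
Recombination frequency = 35/366 = 0.0956 ≈ 9.6%, i.e. 9.6 map units.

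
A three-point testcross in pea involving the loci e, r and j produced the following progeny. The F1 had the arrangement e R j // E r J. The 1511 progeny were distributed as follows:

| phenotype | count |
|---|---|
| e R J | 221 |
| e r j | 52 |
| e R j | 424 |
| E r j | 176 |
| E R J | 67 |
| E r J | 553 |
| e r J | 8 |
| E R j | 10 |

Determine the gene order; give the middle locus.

The two rarest classes, E R j and e r J, are the double crossovers. Comparing them with the parentals, only the e allele has switched, so e is the middle locus and the order is j – e – r.

e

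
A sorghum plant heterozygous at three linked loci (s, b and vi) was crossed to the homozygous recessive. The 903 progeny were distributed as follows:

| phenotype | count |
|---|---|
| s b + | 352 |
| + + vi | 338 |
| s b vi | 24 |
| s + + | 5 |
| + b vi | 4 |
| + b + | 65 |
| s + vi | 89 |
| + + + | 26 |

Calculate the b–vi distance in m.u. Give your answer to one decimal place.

6.5 m.u.

The two most frequent reciprocal classes, s b + and + + vi, are the parental types, so the F1 was s b + / + + vi.
The two rarest classes, s + + and + b vi, are the double crossovers. Comparing them with the parentals, only the b allele has switched, so b is the middle locus and the order is s – b – vi.
Crossovers in the b–vi interval produce the single-crossover classes s b vi and + + + (24 + 26 = 50) plus the double crossovers (9).
RF(b–vi) = (50 + 9) / 903 = 59/903 = 0.0653 → 6.5 m.u.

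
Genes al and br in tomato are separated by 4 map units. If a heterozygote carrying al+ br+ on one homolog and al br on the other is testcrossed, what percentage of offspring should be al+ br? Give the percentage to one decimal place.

A map distance of 4 map units corresponds to a recombination frequency of 0.040.
The F1 is al+ br+ / al br, so al+ br is a recombinant gamete class with expected frequency r/2 = 0.040/2 = 0.0200.
That is 0.0200 = 2.0% of the progeny.

2.0%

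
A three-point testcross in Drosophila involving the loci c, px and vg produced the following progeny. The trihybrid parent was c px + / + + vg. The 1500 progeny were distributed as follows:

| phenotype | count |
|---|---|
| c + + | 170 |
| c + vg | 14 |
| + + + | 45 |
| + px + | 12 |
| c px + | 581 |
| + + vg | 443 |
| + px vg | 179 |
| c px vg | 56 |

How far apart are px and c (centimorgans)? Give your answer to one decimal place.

The two rarest classes, + px + and c + vg, are the double crossovers. Comparing them with the parentals, only the c allele has switched, so c is the middle locus and the order is vg – c – px.
Crossovers in the c–px interval produce the single-crossover classes c + + and + px vg (170 + 179 = 349) plus the double crossovers (26).
RF(c–px) = (349 + 26) / 1500 = 375/1500 = 0.2500 → 25.0 centimorgans.

25.0 centimorgans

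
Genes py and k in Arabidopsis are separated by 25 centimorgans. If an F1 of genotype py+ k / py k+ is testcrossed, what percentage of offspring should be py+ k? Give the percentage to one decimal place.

37.5%

A map distance of 25 centimorgans corresponds to a recombination frequency of 0.250.
The F1 is py+ k / py k+, so py+ k is a parental gamete class with expected frequency (1 − r)/2 = 0.750/2 = 0.3750.
That is 0.3750 = 37.5% of the progeny.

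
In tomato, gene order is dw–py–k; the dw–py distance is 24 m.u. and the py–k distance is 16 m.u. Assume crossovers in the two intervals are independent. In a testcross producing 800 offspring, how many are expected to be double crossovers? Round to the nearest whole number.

31

Map distances give recombination frequencies of 0.240 and 0.160 for the two intervals.
With no interference, expected double-crossover frequency = 0.240 × 0.160 = 0.03840.
Expected number = 0.03840 × 800 = 30.72 ≈ 31.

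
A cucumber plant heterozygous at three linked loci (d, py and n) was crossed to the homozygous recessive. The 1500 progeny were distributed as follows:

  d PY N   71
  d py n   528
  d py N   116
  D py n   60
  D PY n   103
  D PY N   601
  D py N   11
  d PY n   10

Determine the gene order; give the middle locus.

The two most frequent reciprocal classes, D PY N and d py n, are the parental types, so the F1 was D PY N / d py n.
The two rarest classes, D py N and d PY n, are the double crossovers. Comparing them with the parentals, only the py allele has switched, so py is the middle locus and the order is d – py – n.

py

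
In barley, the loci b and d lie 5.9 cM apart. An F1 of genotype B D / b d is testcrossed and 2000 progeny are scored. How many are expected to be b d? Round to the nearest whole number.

A map distance of 5.9 cM corresponds to a recombination frequency of 0.059.
The F1 is B D / b d, so b d is a parental gamete class with expected frequency (1 − r)/2 = 0.941/2 = 0.4705.
Expected number = 0.4705 × 2000 = 941.00 ≈ 941.

941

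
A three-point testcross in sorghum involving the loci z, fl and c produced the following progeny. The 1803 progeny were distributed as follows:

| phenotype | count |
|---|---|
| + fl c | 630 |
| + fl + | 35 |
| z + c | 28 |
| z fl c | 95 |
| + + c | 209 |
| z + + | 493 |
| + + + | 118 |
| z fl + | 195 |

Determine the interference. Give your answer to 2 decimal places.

The two most frequent reciprocal classes, + fl c and z + +, are the parental types, so the F1 was + fl c / z + +.
The two rarest classes, + fl + and z + c, are the double crossovers. Comparing them with the parentals, only the c allele has switched, so c is the middle locus and the order is z – c – fl.
z–c: (213 + 63)/1803 = 0.1531; c–fl: (404 + 63)/1803 = 0.2590.
Expected DCO frequency = 0.1531 × 0.2590 ≈ 0.03965; observed = 63/1803 ≈ 0.03494.
Coefficient of coincidence = 0.03494/0.03965 ≈ 0.88; interference = 1 − 0.88 = 0.12.

0.12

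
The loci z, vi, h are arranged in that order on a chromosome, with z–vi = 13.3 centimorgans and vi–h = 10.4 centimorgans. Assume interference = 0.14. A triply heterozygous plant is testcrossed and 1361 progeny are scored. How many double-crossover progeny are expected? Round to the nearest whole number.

16

Map distances give recombination frequencies of 0.133 and 0.104 for the two intervals.
With interference 0.14 (so coincidence = 0.86), expected double-crossover frequency = 0.133 × 0.104 × 0.86 = 0.01190.
Expected number = 0.01190 × 1361 = 16.19 ≈ 16.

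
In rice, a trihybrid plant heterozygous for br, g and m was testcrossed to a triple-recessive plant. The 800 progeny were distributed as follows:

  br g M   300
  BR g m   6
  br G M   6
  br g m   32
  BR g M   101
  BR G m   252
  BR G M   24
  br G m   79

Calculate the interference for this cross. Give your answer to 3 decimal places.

The two most frequent reciprocal classes, BR G m and br g M, are the parental types, so the F1 was BR G m / br g M.
The two rarest classes, BR g m and br G M, are the double crossovers. Comparing them with the parentals, only the g allele has switched, so g is the middle locus and the order is m – g – br.
m–g: (56 + 12)/800 = 0.0850; g–br: (180 + 12)/800 = 0.2400.
Expected DCO frequency = 0.0850 × 0.2400 ≈ 0.02040; observed = 12/800 ≈ 0.01500.
Coefficient of coincidence = 0.01500/0.02040 ≈ 0.735; interference = 1 − 0.735 = 0.265.

0.265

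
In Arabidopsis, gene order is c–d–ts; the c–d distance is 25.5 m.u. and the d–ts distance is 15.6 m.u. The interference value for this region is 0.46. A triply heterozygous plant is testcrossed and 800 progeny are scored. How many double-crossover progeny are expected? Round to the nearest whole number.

17

Map distances give recombination frequencies of 0.255 and 0.156 for the two intervals.
With interference 0.46 (so coincidence = 0.54), expected double-crossover frequency = 0.255 × 0.156 × 0.54 = 0.02148.
Expected number = 0.02148 × 800 = 17.18 ≈ 17.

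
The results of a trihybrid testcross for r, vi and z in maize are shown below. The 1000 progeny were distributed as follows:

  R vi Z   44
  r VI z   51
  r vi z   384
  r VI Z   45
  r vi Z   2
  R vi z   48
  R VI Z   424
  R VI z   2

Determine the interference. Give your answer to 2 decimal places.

0.58

The two most frequent reciprocal classes, R VI Z and r vi z, are the parental types, so the F1 was R VI Z / r vi z.
The two rarest classes, R VI z and r vi Z, are the double crossovers. Comparing them with the parentals, only the z allele has switched, so z is the middle locus and the order is vi – z – r.
vi–z: (95 + 4)/1000 = 0.0990; z–r: (93 + 4)/1000 = 0.0970.
Expected DCO frequency = 0.0990 × 0.0970 ≈ 0.00960; observed = 4/1000 ≈ 0.00400.
Coefficient of coincidence = 0.00400/0.00960 ≈ 0.42; interference = 1 − 0.42 = 0.58.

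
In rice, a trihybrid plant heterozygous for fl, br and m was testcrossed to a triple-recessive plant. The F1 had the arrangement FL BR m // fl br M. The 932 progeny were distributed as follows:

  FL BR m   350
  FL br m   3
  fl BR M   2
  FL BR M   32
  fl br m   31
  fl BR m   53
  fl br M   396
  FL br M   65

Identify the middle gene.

The two rarest classes, FL br m and fl BR M, are the double crossovers. Comparing them with the parentals, only the br allele has switched, so br is the middle locus and the order is m – br – fl.

br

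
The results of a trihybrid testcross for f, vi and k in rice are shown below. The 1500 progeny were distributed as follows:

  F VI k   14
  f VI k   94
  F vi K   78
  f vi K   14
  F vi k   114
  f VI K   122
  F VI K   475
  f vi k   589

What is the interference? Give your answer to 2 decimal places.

0.20

The two most frequent reciprocal classes, f vi k and F VI K, are the parental types, so the F1 was f vi k / F VI K.
The two rarest classes, f vi K and F VI k, are the double crossovers. Comparing them with the parentals, only the k allele has switched, so k is the middle locus and the order is vi – k – f.
vi–k: (172 + 28)/1500 = 0.1333; k–f: (236 + 28)/1500 = 0.1760.
Expected DCO frequency = 0.1333 × 0.1760 ≈ 0.02346; observed = 28/1500 ≈ 0.01867.
Coefficient of coincidence = 0.01867/0.02346 ≈ 0.80; interference = 1 − 0.80 = 0.20.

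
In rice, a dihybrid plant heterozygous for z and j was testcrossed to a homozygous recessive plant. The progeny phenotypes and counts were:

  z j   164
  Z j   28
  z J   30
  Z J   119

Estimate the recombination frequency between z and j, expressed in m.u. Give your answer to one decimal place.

The two most frequent classes, Z J (119) and z j (164), are the parental types, so the F1 was Z J / z j.
The recombinant classes are Z j and z J: 28 + 30 = 58.
Recombination frequency = 58/341 = 0.1701 ≈ 17.0%, i.e. 17.0 m.u.

17.0 m.u.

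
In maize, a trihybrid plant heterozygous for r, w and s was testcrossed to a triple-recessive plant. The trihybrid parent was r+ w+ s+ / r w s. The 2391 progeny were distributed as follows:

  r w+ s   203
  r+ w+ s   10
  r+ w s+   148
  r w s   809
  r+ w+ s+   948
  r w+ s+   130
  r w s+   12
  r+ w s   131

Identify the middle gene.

The two rarest classes, r+ w+ s and r w s+, are the double crossovers. Comparing them with the parentals, only the s allele has switched, so s is the middle locus and the order is r – s – w.

s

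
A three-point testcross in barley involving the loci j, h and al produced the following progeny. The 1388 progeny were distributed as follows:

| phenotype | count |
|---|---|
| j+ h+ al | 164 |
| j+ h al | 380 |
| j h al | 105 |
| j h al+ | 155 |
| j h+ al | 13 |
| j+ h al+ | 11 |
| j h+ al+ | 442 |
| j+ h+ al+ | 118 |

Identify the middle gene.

al

The two most frequent reciprocal classes, j+ h al and j h+ al+, are the parental types, so the F1 was j+ h al / j h+ al+.
The two rarest classes, j+ h al+ and j h+ al, are the double crossovers. Comparing them with the parentals, only the al allele has switched, so al is the middle locus and the order is h – al – j.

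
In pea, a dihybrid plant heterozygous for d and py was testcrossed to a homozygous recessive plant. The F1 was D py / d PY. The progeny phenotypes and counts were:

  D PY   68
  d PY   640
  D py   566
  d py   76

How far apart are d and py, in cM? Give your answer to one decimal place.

10.7 cM

The recombinant classes are D PY and d py: 68 + 76 = 144.
Recombination frequency = 144/1350 = 0.1067 ≈ 10.7%, i.e. 10.7 cM.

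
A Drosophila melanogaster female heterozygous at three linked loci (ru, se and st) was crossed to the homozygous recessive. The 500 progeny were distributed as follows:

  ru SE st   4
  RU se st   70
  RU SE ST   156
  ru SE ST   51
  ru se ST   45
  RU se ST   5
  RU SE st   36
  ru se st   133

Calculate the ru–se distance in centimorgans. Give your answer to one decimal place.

26.0 centimorgans

The two most frequent reciprocal classes, RU SE ST and ru se st, are the parental types, so the F1 was RU SE ST / ru se st.
The two rarest classes, RU se ST and ru SE st, are the double crossovers. Comparing them with the parentals, only the se allele has switched, so se is the middle locus and the order is ru – se – st.
Crossovers in the ru–se interval produce the single-crossover classes ru SE ST and RU se st (51 + 70 = 121) plus the double crossovers (9).
RF(ru–se) = (121 + 9) / 500 = 130/500 = 0.2600 → 26.0 centimorgans.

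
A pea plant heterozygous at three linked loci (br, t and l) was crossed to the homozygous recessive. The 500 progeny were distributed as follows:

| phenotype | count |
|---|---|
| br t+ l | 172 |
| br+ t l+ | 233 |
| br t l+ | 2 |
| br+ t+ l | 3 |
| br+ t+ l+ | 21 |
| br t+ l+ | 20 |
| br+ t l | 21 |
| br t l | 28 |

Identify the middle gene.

br

The two most frequent reciprocal classes, br+ t l+ and br t+ l, are the parental types, so the F1 was br+ t l+ / br t+ l.
The two rarest classes, br t l+ and br+ t+ l, are the double crossovers. Comparing them with the parentals, only the br allele has switched, so br is the middle locus and the order is t – br – l.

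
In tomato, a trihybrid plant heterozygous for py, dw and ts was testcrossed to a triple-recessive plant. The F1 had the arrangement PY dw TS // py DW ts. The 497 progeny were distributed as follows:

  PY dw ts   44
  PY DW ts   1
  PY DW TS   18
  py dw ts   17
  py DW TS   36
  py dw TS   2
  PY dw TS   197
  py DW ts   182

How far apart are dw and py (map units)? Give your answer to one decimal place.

7.6 map units

The two rarest classes, py dw TS and PY DW ts, are the double crossovers. Comparing them with the parentals, only the py allele has switched, so py is the middle locus and the order is dw – py – ts.
Crossovers in the dw–py interval produce the single-crossover classes PY DW TS and py dw ts (18 + 17 = 35) plus the double crossovers (3).
RF(dw–py) = (35 + 3) / 497 = 38/497 = 0.0765 → 7.6 map units.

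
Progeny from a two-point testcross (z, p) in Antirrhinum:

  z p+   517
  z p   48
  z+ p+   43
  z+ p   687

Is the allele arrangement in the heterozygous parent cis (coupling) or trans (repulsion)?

trans

The two most frequent classes are z+ p (687) and z p+ (517); these are the parental (non-recombinant) types.
So the F1 carried z+ p on one chromosome and z p+ on the other — the recessive alleles are on opposite chromosomes (trans / repulsion).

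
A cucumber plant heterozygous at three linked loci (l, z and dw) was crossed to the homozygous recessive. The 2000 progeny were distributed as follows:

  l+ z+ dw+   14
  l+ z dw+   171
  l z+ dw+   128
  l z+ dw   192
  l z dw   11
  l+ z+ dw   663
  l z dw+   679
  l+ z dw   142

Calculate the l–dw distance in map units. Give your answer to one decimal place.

The two most frequent reciprocal classes, l z dw+ and l+ z+ dw, are the parental types, so the F1 was l z dw+ / l+ z+ dw.
The two rarest classes, l z dw and l+ z+ dw+, are the double crossovers. Comparing them with the parentals, only the dw allele has switched, so dw is the middle locus and the order is l – dw – z.
Crossovers in the l–dw interval produce the single-crossover classes l+ z dw+ and l z+ dw (171 + 192 = 363) plus the double crossovers (25).
RF(l–dw) = (363 + 25) / 2000 = 388/2000 = 0.1940 → 19.4 map units.

19.4 map units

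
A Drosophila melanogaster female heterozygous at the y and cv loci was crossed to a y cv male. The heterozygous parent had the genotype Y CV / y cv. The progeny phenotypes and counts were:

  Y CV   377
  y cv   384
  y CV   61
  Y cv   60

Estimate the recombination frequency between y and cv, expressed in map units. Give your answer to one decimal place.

The recombinant classes are Y cv and y CV: 60 + 61 = 121.
Recombination frequency = 121/882 = 0.1372 ≈ 13.7%, i.e. 13.7 map units.

13.7 map units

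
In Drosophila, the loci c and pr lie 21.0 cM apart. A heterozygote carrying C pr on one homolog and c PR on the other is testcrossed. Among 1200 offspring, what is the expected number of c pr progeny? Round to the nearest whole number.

126

A map distance of 21.0 cM corresponds to a recombination frequency of 0.210.
The F1 is C pr / c PR, so c pr is a recombinant gamete class with expected frequency r/2 = 0.210/2 = 0.1050.
Expected number = 0.1050 × 1200 = 126.00 ≈ 126.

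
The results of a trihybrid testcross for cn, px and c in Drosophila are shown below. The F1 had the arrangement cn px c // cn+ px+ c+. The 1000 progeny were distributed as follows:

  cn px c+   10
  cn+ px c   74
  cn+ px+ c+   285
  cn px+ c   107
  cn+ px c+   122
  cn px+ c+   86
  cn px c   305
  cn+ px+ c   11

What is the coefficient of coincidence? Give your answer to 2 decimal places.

The two rarest classes, cn px c+ and cn+ px+ c, are the double crossovers. Comparing them with the parentals, only the c allele has switched, so c is the middle locus and the order is cn – c – px.
cn–c: (160 + 21)/1000 = 0.1810; c–px: (229 + 21)/1000 = 0.2500.
Expected DCO frequency = 0.1810 × 0.2500 ≈ 0.04525; observed = 21/1000 ≈ 0.02100.
Coefficient of coincidence = 0.02100/0.04525 ≈ 0.46.

0.46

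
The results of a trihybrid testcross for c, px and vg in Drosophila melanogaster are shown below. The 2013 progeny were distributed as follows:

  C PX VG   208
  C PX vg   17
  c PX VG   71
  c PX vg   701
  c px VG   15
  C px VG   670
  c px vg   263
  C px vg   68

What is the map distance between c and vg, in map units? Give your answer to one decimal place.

The two most frequent reciprocal classes, c PX vg and C px VG, are the parental types, so the F1 was c PX vg / C px VG.
The two rarest classes, C PX vg and c px VG, are the double crossovers. Comparing them with the parentals, only the c allele has switched, so c is the middle locus and the order is px – c – vg.
Crossovers in the c–vg interval produce the single-crossover classes c PX VG and C px vg (71 + 68 = 139) plus the double crossovers (32).
RF(c–vg) = (139 + 32) / 2013 = 171/2013 = 0.0849 → 8.5 map units.

8.5 map units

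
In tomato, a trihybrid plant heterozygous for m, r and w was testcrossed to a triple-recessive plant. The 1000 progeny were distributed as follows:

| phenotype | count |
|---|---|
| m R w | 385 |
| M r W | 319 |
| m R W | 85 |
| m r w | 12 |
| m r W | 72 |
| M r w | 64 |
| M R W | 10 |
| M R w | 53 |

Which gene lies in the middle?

r

The two most frequent reciprocal classes, m R w and M r W, are the parental types, so the F1 was m R w / M r W.
The two rarest classes, m r w and M R W, are the double crossovers. Comparing them with the parentals, only the r allele has switched, so r is the middle locus and the order is w – r – m.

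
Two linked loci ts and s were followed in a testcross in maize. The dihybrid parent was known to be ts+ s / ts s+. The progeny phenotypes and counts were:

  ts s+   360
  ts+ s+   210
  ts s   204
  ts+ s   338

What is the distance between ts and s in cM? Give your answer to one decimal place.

The recombinant classes are ts+ s+ and ts s: 210 + 204 = 414.
Recombination frequency = 414/1112 = 0.3723 ≈ 37.2%, i.e. 37.2 cM.

37.2 cM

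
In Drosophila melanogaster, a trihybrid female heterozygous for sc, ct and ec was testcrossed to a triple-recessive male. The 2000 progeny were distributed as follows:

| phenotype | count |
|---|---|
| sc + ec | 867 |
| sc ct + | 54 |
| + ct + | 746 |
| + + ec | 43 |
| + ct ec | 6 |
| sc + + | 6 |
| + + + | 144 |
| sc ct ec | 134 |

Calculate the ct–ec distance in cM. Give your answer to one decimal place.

The two most frequent reciprocal classes, + ct + and sc + ec, are the parental types, so the F1 was + ct + / sc + ec.
The two rarest classes, + ct ec and sc + +, are the double crossovers. Comparing them with the parentals, only the ec allele has switched, so ec is the middle locus and the order is sc – ec – ct.
Crossovers in the ec–ct interval produce the single-crossover classes + + + and sc ct ec (144 + 134 = 278) plus the double crossovers (12).
RF(ec–ct) = (278 + 12) / 2000 = 290/2000 = 0.1450 → 14.5 cM.

14.5 cM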